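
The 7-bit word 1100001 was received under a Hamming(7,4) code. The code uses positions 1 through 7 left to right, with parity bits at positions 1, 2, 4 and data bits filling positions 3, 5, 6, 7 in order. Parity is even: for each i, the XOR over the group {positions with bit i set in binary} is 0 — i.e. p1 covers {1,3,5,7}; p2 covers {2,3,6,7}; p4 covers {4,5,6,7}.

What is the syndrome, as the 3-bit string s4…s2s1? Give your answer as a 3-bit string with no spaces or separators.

s1 (pos 1,3,5,7): 1⊕0⊕0⊕1 = 0
s2 (pos 2,3,6,7): 1⊕0⊕0⊕1 = 0
s4 (pos 4,5,6,7): 0⊕0⊕0⊕1 = 1
Syndrome s4…s1 = 100 → error at position 4.

100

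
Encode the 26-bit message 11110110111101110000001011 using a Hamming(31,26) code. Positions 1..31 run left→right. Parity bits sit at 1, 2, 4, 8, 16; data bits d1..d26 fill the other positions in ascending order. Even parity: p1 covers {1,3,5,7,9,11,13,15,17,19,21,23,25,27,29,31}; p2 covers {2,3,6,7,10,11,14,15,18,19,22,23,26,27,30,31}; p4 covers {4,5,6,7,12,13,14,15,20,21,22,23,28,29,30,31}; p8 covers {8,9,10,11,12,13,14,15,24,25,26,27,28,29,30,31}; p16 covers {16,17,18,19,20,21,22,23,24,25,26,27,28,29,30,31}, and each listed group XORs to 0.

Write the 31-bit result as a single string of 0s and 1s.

0011111001101111101110000001011

Place data at non-parity positions: p1 p2 1 p4 1 1 1 p8 0 1 1 0 1 1 1 p16 1 0 1 1 1 0 0 0 0 0 0 1 0 1 1
p1 (pos 1,3,5,7,9,11,13,15,17,19,21,23,25,27,29,31): XOR of data positions = 1⊕1⊕1⊕0⊕1⊕1⊕1⊕1⊕1⊕1⊕0⊕0⊕0⊕0⊕1 = 0
p2 (pos 2,3,6,7,10,11,14,15,18,19,22,23,26,27,30,31): XOR of data positions = 1⊕1⊕1⊕1⊕1⊕1⊕1⊕0⊕1⊕0⊕0⊕0⊕0⊕1⊕1 = 0
p4 (pos 4,5,6,7,12,13,14,15,20,21,22,23,28,29,30,31): XOR of data positions = 1⊕1⊕1⊕0⊕1⊕1⊕1⊕1⊕1⊕0⊕0⊕1⊕0⊕1⊕1 = 1
p8 (pos 8,9,10,11,12,13,14,15,24,25,26,27,28,29,30,31): XOR of data positions = 0⊕1⊕1⊕0⊕1⊕1⊕1⊕0⊕0⊕0⊕0⊕1⊕0⊕1⊕1 = 0
p16 (pos 16,17,18,19,20,21,22,23,24,25,26,27,28,29,30,31): XOR of data positions = 1⊕0⊕1⊕1⊕1⊕0⊕0⊕0⊕0⊕0⊕0⊕1⊕0⊕1⊕1 = 1
Codeword: 0011111001101111101110000001011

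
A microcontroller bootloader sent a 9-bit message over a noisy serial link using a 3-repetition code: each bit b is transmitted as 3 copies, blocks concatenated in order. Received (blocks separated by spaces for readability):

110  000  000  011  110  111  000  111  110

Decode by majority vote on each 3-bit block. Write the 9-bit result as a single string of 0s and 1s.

100111011

Block 1 (110): 2 ones → 1
Block 2 (000): 0 ones → 0
Block 3 (000): 0 ones → 0
Block 4 (011): 2 ones → 1
Block 5 (110): 2 ones → 1
Block 6 (111): 3 ones → 1
Block 7 (000): 0 ones → 0
Block 8 (111): 3 ones → 1
Block 9 (110): 2 ones → 1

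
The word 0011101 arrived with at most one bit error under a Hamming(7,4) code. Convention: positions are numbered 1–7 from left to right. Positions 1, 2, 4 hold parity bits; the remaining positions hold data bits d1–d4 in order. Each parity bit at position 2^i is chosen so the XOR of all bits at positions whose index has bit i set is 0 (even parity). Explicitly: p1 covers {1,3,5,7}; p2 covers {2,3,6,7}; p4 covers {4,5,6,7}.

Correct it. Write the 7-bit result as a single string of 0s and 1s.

0011001

s1 (pos 1,3,5,7): 0⊕1⊕1⊕1 = 1
s2 (pos 2,3,6,7): 0⊕1⊕0⊕1 = 0
s4 (pos 4,5,6,7): 1⊕1⊕0⊕1 = 1
Syndrome s4…s1 = 101 → error at position 5.
Flip position 5: 0011101 → 0011001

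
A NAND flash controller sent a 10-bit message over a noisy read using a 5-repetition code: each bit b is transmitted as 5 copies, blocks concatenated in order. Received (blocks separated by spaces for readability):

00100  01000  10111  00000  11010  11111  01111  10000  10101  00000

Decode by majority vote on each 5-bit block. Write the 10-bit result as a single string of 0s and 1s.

0010111010

Block 1 (00100): 1 one → 0
Block 2 (01000): 1 one → 0
Block 3 (10111): 4 ones → 1
Block 4 (00000): 0 ones → 0
Block 5 (11010): 3 ones → 1
Block 6 (11111): 5 ones → 1
Block 7 (01111): 4 ones → 1
Block 8 (10000): 1 one → 0
Block 9 (10101): 3 ones → 1
Block 10 (00000): 0 ones → 0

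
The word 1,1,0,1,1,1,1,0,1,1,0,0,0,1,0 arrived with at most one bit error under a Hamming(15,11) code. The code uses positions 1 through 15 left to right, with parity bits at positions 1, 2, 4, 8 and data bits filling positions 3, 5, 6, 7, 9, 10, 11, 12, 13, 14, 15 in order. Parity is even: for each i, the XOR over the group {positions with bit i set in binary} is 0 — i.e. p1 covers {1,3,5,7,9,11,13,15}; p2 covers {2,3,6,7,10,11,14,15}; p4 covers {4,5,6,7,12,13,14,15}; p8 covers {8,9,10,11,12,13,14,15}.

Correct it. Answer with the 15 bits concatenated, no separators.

110111101100000

s1 (pos 1,3,5,7,9,11,13,15): 1⊕0⊕1⊕1⊕1⊕0⊕0⊕0 = 0
s2 (pos 2,3,6,7,10,11,14,15): 1⊕0⊕1⊕1⊕1⊕0⊕1⊕0 = 1
s4 (pos 4,5,6,7,12,13,14,15): 1⊕1⊕1⊕1⊕0⊕0⊕1⊕0 = 1
s8 (pos 8,9,10,11,12,13,14,15): 0⊕1⊕1⊕0⊕0⊕0⊕1⊕0 = 1
Syndrome s8…s1 = 1110 → error at position 14.
Flip position 14: 110111101100010 → 110111101100000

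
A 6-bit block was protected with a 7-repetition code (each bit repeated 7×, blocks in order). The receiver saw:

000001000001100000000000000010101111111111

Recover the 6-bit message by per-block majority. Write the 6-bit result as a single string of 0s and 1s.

000011

Block 1 (0000010): 1 one → 0
Block 2 (0000110): 2 ones → 0
Block 3 (0000000): 0 ones → 0
Block 4 (0000000): 0 ones → 0
Block 5 (1010111): 5 ones → 1
Block 6 (1111111): 7 ones → 1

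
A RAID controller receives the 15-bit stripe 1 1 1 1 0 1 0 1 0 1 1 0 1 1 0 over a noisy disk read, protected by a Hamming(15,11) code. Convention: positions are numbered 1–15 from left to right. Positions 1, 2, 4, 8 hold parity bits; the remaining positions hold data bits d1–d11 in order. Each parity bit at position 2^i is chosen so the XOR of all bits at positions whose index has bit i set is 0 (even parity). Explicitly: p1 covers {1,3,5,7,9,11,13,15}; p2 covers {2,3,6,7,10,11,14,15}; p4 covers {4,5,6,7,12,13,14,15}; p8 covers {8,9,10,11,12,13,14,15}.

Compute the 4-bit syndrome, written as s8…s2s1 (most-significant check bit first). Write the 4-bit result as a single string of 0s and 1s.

s1 (pos 1,3,5,7,9,11,13,15): 1⊕1⊕0⊕0⊕0⊕1⊕1⊕0 = 0
s2 (pos 2,3,6,7,10,11,14,15): 1⊕1⊕1⊕0⊕1⊕1⊕1⊕0 = 0
s4 (pos 4,5,6,7,12,13,14,15): 1⊕0⊕1⊕0⊕0⊕1⊕1⊕0 = 0
s8 (pos 8,9,10,11,12,13,14,15): 1⊕0⊕1⊕1⊕0⊕1⊕1⊕0 = 1
Syndrome s8…s1 = 1000 → error at position 8.

1000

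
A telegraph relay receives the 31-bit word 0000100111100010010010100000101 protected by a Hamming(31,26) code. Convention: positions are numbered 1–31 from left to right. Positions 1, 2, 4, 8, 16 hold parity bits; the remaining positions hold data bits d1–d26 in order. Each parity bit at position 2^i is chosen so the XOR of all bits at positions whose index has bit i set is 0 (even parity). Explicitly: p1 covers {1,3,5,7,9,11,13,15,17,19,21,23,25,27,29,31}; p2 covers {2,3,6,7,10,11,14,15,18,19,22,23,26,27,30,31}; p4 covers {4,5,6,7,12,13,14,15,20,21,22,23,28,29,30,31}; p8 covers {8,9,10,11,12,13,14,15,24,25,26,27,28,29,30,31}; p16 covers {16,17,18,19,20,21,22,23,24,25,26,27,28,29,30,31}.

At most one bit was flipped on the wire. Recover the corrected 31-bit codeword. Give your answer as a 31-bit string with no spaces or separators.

0000100111100010010010110000101

s1 (pos 1,3,5,7,9,11,13,15,17,19,21,23,25,27,29,31): 0⊕0⊕1⊕0⊕1⊕1⊕0⊕1⊕0⊕0⊕1⊕1⊕0⊕0⊕1⊕1 = 0
s2 (pos 2,3,6,7,10,11,14,15,18,19,22,23,26,27,30,31): 0⊕0⊕0⊕0⊕1⊕1⊕0⊕1⊕1⊕0⊕0⊕1⊕0⊕0⊕0⊕1 = 0
s4 (pos 4,5,6,7,12,13,14,15,20,21,22,23,28,29,30,31): 0⊕1⊕0⊕0⊕0⊕0⊕0⊕1⊕0⊕1⊕0⊕1⊕0⊕1⊕0⊕1 = 0
s8 (pos 8,9,10,11,12,13,14,15,24,25,26,27,28,29,30,31): 1⊕1⊕1⊕1⊕0⊕0⊕0⊕1⊕0⊕0⊕0⊕0⊕0⊕1⊕0⊕1 = 1
s16 (pos 16,17,18,19,20,21,22,23,24,25,26,27,28,29,30,31): 0⊕0⊕1⊕0⊕0⊕1⊕0⊕1⊕0⊕0⊕0⊕0⊕0⊕1⊕0⊕1 = 1
Syndrome s16…s1 = 11000 → error at position 24.
Flip position 24: 0000100111100010010010100000101 → 0000100111100010010010110000101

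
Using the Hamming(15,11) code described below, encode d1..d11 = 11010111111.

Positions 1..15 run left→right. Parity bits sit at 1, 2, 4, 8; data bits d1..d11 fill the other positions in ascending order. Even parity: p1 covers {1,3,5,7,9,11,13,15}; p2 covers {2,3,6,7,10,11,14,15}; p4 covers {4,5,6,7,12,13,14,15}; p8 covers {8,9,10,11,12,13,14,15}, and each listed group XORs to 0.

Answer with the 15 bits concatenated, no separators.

001010100111111

Place data at non-parity positions: p1 p2 1 p4 1 0 1 p8 0 1 1 1 1 1 1
p1 (pos 1,3,5,7,9,11,13,15): XOR of data positions = 1⊕1⊕1⊕0⊕1⊕1⊕1 = 0
p2 (pos 2,3,6,7,10,11,14,15): XOR of data positions = 1⊕0⊕1⊕1⊕1⊕1⊕1 = 0
p4 (pos 4,5,6,7,12,13,14,15): XOR of data positions = 1⊕0⊕1⊕1⊕1⊕1⊕1 = 0
p8 (pos 8,9,10,11,12,13,14,15): XOR of data positions = 0⊕1⊕1⊕1⊕1⊕1⊕1 = 0
Codeword: 001010100111111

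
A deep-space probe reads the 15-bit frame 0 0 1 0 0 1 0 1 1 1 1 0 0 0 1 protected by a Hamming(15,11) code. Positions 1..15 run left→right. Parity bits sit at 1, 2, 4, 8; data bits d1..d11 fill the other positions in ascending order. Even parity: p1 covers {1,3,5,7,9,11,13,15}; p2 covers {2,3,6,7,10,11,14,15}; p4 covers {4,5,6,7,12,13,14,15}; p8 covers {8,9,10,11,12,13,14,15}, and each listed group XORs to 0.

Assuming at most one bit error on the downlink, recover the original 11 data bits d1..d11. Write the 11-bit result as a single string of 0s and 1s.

s1 (pos 1,3,5,7,9,11,13,15): 0⊕1⊕0⊕0⊕1⊕1⊕0⊕1 = 0
s2 (pos 2,3,6,7,10,11,14,15): 0⊕1⊕1⊕0⊕1⊕1⊕0⊕1 = 1
s4 (pos 4,5,6,7,12,13,14,15): 0⊕0⊕1⊕0⊕0⊕0⊕0⊕1 = 0
s8 (pos 8,9,10,11,12,13,14,15): 1⊕1⊕1⊕1⊕0⊕0⊕0⊕1 = 1
Syndrome s8…s1 = 1010 → error at position 10.
Flip position 10: 001001011110001 → 001001011010001
Read data bits from positions 3,5,6,7,9,10,11,12,13,14,15: 10101010001

10101010001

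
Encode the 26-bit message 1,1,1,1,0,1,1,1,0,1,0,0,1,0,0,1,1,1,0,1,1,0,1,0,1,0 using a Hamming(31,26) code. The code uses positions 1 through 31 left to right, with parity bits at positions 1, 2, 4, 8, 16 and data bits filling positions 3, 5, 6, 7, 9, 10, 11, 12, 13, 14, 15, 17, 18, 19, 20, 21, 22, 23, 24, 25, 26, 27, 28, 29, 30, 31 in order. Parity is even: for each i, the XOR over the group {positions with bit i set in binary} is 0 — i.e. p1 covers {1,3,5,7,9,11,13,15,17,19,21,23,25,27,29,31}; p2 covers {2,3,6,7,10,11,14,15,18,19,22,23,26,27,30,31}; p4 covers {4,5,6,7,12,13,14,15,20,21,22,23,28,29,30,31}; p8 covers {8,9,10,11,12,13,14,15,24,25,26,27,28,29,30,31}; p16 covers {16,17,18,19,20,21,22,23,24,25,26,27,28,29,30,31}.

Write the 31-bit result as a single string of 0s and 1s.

Place data at non-parity positions: p1 p2 1 p4 1 1 1 p8 0 1 1 1 0 1 0 p16 0 1 0 0 1 1 1 0 1 1 0 1 0 1 0
p1 (pos 1,3,5,7,9,11,13,15,17,19,21,23,25,27,29,31): XOR of data positions = 1⊕1⊕1⊕0⊕1⊕0⊕0⊕0⊕0⊕1⊕1⊕1⊕0⊕0⊕0 = 1
p2 (pos 2,3,6,7,10,11,14,15,18,19,22,23,26,27,30,31): XOR of data positions = 1⊕1⊕1⊕1⊕1⊕1⊕0⊕1⊕0⊕1⊕1⊕1⊕0⊕1⊕0 = 1
p4 (pos 4,5,6,7,12,13,14,15,20,21,22,23,28,29,30,31): XOR of data positions = 1⊕1⊕1⊕1⊕0⊕1⊕0⊕0⊕1⊕1⊕1⊕1⊕0⊕1⊕0 = 0
p8 (pos 8,9,10,11,12,13,14,15,24,25,26,27,28,29,30,31): XOR of data positions = 0⊕1⊕1⊕1⊕0⊕1⊕0⊕0⊕1⊕1⊕0⊕1⊕0⊕1⊕0 = 0
p16 (pos 16,17,18,19,20,21,22,23,24,25,26,27,28,29,30,31): XOR of data positions = 0⊕1⊕0⊕0⊕1⊕1⊕1⊕0⊕1⊕1⊕0⊕1⊕0⊕1⊕0 = 0
Codeword: 1110111001110100010011101101010

1110111001110100010011101101010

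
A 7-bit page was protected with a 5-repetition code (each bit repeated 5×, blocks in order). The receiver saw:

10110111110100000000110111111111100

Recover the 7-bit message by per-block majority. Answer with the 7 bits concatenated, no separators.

1100111

Block 1 (10110): 3 ones → 1
Block 2 (11111): 5 ones → 1
Block 3 (01000): 1 one → 0
Block 4 (00000): 0 ones → 0
Block 5 (11011): 4 ones → 1
Block 6 (11111): 5 ones → 1
Block 7 (11100): 3 ones → 1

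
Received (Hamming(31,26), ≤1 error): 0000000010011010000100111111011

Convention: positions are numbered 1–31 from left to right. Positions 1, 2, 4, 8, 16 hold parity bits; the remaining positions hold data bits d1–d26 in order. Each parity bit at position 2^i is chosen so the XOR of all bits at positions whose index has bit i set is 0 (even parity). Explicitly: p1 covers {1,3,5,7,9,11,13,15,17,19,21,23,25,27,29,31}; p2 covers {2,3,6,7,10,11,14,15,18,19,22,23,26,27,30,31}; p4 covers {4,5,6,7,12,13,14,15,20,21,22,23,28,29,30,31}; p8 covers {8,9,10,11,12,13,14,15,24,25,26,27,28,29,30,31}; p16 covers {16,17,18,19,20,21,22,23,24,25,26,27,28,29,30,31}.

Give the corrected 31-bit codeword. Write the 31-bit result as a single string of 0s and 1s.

s1 (pos 1,3,5,7,9,11,13,15,17,19,21,23,25,27,29,31): 0⊕0⊕0⊕0⊕1⊕0⊕1⊕1⊕0⊕0⊕0⊕1⊕1⊕1⊕0⊕1 = 1
s2 (pos 2,3,6,7,10,11,14,15,18,19,22,23,26,27,30,31): 0⊕0⊕0⊕0⊕0⊕0⊕0⊕1⊕0⊕0⊕0⊕1⊕1⊕1⊕1⊕1 = 0
s4 (pos 4,5,6,7,12,13,14,15,20,21,22,23,28,29,30,31): 0⊕0⊕0⊕0⊕1⊕1⊕0⊕1⊕1⊕0⊕0⊕1⊕1⊕0⊕1⊕1 = 0
s8 (pos 8,9,10,11,12,13,14,15,24,25,26,27,28,29,30,31): 0⊕1⊕0⊕0⊕1⊕1⊕0⊕1⊕1⊕1⊕1⊕1⊕1⊕0⊕1⊕1 = 1
s16 (pos 16,17,18,19,20,21,22,23,24,25,26,27,28,29,30,31): 0⊕0⊕0⊕0⊕1⊕0⊕0⊕1⊕1⊕1⊕1⊕1⊕1⊕0⊕1⊕1 = 1
Syndrome s16…s1 = 11001 → error at position 25.
Flip position 25: 0000000010011010000100111111011 → 0000000010011010000100110111011

0000000010011010000100110111011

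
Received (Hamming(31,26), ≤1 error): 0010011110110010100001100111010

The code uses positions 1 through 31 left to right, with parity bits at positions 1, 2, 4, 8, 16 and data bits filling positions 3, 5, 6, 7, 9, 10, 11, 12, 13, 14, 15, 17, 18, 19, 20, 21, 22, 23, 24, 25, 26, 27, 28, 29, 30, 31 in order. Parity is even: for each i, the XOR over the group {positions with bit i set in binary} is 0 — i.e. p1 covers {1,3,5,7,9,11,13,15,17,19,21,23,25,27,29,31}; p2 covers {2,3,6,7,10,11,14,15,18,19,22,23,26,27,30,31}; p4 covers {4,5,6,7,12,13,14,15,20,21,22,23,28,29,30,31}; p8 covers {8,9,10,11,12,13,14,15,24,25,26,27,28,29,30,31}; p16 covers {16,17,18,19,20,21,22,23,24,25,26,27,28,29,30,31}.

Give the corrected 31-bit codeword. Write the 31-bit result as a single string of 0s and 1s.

s1 (pos 1,3,5,7,9,11,13,15,17,19,21,23,25,27,29,31): 0⊕1⊕0⊕1⊕1⊕1⊕0⊕1⊕1⊕0⊕0⊕1⊕0⊕1⊕0⊕0 = 0
s2 (pos 2,3,6,7,10,11,14,15,18,19,22,23,26,27,30,31): 0⊕1⊕1⊕1⊕0⊕1⊕0⊕1⊕0⊕0⊕1⊕1⊕1⊕1⊕1⊕0 = 0
s4 (pos 4,5,6,7,12,13,14,15,20,21,22,23,28,29,30,31): 0⊕0⊕1⊕1⊕1⊕0⊕0⊕1⊕0⊕0⊕1⊕1⊕1⊕0⊕1⊕0 = 0
s8 (pos 8,9,10,11,12,13,14,15,24,25,26,27,28,29,30,31): 1⊕1⊕0⊕1⊕1⊕0⊕0⊕1⊕0⊕0⊕1⊕1⊕1⊕0⊕1⊕0 = 1
s16 (pos 16,17,18,19,20,21,22,23,24,25,26,27,28,29,30,31): 0⊕1⊕0⊕0⊕0⊕0⊕1⊕1⊕0⊕0⊕1⊕1⊕1⊕0⊕1⊕0 = 1
Syndrome s16…s1 = 11000 → error at position 24.
Flip position 24: 0010011110110010100001100111010 → 0010011110110010100001110111010

0010011110110010100001110111010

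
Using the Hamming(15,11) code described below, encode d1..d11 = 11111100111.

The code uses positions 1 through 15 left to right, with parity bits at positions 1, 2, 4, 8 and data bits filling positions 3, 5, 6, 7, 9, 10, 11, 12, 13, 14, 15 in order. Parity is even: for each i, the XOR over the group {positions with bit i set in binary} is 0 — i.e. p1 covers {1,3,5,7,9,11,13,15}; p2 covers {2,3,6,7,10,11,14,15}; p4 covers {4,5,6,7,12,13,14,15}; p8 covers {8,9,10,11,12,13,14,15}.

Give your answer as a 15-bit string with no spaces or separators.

001011111100111

Place data at non-parity positions: p1 p2 1 p4 1 1 1 p8 1 1 0 0 1 1 1
p1 (pos 1,3,5,7,9,11,13,15): XOR of data positions = 1⊕1⊕1⊕1⊕0⊕1⊕1 = 0
p2 (pos 2,3,6,7,10,11,14,15): XOR of data positions = 1⊕1⊕1⊕1⊕0⊕1⊕1 = 0
p4 (pos 4,5,6,7,12,13,14,15): XOR of data positions = 1⊕1⊕1⊕0⊕1⊕1⊕1 = 0
p8 (pos 8,9,10,11,12,13,14,15): XOR of data positions = 1⊕1⊕0⊕0⊕1⊕1⊕1 = 1
Codeword: 001011111100111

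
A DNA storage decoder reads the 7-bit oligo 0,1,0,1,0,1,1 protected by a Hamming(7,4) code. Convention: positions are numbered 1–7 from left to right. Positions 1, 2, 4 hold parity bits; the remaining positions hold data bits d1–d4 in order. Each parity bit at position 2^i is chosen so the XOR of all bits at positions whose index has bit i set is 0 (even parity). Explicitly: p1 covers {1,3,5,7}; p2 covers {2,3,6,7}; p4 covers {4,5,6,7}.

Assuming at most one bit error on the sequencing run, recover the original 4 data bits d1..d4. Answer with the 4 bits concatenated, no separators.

0010

s1 (pos 1,3,5,7): 0⊕0⊕0⊕1 = 1
s2 (pos 2,3,6,7): 1⊕0⊕1⊕1 = 1
s4 (pos 4,5,6,7): 1⊕0⊕1⊕1 = 1
Syndrome s4…s1 = 111 → error at position 7.
Flip position 7: 0101011 → 0101010
Read data bits from positions 3,5,6,7: 0010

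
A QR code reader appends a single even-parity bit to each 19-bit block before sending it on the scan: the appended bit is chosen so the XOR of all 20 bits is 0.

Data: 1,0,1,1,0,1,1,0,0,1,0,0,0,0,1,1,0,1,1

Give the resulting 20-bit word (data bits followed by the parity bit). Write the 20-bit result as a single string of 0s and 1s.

10110110010000110110

XOR of the 19 data bits: 1⊕0⊕1⊕1⊕0⊕1⊕1⊕0⊕0⊕1⊕0⊕0⊕0⊕0⊕1⊕1⊕0⊕1⊕1 = 0
Parity bit = 0 (so all 20 bits XOR to 0).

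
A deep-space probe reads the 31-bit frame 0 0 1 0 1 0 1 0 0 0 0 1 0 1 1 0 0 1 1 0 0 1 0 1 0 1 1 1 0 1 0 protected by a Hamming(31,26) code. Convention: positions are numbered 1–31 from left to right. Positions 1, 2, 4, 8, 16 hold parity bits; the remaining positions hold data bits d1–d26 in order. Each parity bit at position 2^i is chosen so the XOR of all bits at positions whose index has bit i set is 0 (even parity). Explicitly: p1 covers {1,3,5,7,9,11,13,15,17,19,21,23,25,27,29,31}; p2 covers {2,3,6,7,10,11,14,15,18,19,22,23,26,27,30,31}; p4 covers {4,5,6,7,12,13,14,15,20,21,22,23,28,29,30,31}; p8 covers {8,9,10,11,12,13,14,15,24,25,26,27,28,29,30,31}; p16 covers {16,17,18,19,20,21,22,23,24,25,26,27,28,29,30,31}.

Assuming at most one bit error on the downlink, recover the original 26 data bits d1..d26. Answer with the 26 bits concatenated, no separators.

s1 (pos 1,3,5,7,9,11,13,15,17,19,21,23,25,27,29,31): 0⊕1⊕1⊕1⊕0⊕0⊕0⊕1⊕0⊕1⊕0⊕0⊕0⊕1⊕0⊕0 = 0
s2 (pos 2,3,6,7,10,11,14,15,18,19,22,23,26,27,30,31): 0⊕1⊕0⊕1⊕0⊕0⊕1⊕1⊕1⊕1⊕1⊕0⊕1⊕1⊕1⊕0 = 0
s4 (pos 4,5,6,7,12,13,14,15,20,21,22,23,28,29,30,31): 0⊕1⊕0⊕1⊕1⊕0⊕1⊕1⊕0⊕0⊕1⊕0⊕1⊕0⊕1⊕0 = 0
s8 (pos 8,9,10,11,12,13,14,15,24,25,26,27,28,29,30,31): 0⊕0⊕0⊕0⊕1⊕0⊕1⊕1⊕1⊕0⊕1⊕1⊕1⊕0⊕1⊕0 = 0
s16 (pos 16,17,18,19,20,21,22,23,24,25,26,27,28,29,30,31): 0⊕0⊕1⊕1⊕0⊕0⊕1⊕0⊕1⊕0⊕1⊕1⊕1⊕0⊕1⊕0 = 0
Syndrome s16…s1 = 00000 → no error.
Read data bits from positions 3,5,6,7,9,10,11,12,13,14,15,17,18,19,20,21,22,23,24,25,26,27,28,29,30,31: 11010001011011001010111010

11010001011011001010111010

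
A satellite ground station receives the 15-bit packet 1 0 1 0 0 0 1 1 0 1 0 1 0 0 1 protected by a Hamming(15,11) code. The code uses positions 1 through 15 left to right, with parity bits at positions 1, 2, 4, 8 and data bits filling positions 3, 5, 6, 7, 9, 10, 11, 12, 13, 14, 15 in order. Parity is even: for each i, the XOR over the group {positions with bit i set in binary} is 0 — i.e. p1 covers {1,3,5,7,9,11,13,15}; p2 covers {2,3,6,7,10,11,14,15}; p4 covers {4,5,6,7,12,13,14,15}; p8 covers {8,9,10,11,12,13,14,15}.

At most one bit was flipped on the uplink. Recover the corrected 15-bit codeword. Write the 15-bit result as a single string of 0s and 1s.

101100110101001

s1 (pos 1,3,5,7,9,11,13,15): 1⊕1⊕0⊕1⊕0⊕0⊕0⊕1 = 0
s2 (pos 2,3,6,7,10,11,14,15): 0⊕1⊕0⊕1⊕1⊕0⊕0⊕1 = 0
s4 (pos 4,5,6,7,12,13,14,15): 0⊕0⊕0⊕1⊕1⊕0⊕0⊕1 = 1
s8 (pos 8,9,10,11,12,13,14,15): 1⊕0⊕1⊕0⊕1⊕0⊕0⊕1 = 0
Syndrome s8…s1 = 0100 → error at position 4.
Flip position 4: 101000110101001 → 101100110101001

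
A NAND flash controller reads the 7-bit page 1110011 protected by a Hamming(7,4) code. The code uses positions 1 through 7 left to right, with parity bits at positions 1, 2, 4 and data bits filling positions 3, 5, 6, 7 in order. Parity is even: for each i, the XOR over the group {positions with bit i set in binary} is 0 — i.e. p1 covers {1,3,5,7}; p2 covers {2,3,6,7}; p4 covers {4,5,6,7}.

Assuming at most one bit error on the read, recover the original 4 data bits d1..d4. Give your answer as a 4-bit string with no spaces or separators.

s1 (pos 1,3,5,7): 1⊕1⊕0⊕1 = 1
s2 (pos 2,3,6,7): 1⊕1⊕1⊕1 = 0
s4 (pos 4,5,6,7): 0⊕0⊕1⊕1 = 0
Syndrome s4…s1 = 001 → error at position 1.
Flip position 1: 1110011 → 0110011
Read data bits from positions 3,5,6,7: 1011

1011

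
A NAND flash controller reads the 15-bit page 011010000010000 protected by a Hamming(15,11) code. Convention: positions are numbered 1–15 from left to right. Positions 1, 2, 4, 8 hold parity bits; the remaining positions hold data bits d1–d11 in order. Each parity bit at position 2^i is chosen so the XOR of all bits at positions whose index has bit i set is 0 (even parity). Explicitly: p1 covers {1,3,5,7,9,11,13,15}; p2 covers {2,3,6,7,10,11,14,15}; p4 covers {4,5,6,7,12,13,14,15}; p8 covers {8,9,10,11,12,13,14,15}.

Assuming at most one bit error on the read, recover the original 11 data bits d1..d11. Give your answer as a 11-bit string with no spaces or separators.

11000010001

s1 (pos 1,3,5,7,9,11,13,15): 0⊕1⊕1⊕0⊕0⊕1⊕0⊕0 = 1
s2 (pos 2,3,6,7,10,11,14,15): 1⊕1⊕0⊕0⊕0⊕1⊕0⊕0 = 1
s4 (pos 4,5,6,7,12,13,14,15): 0⊕1⊕0⊕0⊕0⊕0⊕0⊕0 = 1
s8 (pos 8,9,10,11,12,13,14,15): 0⊕0⊕0⊕1⊕0⊕0⊕0⊕0 = 1
Syndrome s8…s1 = 1111 → error at position 15.
Flip position 15: 011010000010000 → 011010000010001
Read data bits from positions 3,5,6,7,9,10,11,12,13,14,15: 11000010001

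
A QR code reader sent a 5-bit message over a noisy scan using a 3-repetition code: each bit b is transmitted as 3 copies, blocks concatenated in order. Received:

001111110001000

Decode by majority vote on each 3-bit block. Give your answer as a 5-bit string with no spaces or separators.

01100

Block 1 (001): 1 one → 0
Block 2 (111): 3 ones → 1
Block 3 (110): 2 ones → 1
Block 4 (001): 1 one → 0
Block 5 (000): 0 ones → 0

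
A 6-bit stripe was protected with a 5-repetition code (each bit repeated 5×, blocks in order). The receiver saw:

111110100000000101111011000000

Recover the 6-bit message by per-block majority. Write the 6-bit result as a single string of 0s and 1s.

100110

Block 1 (11111): 5 ones → 1
Block 2 (01000): 1 one → 0
Block 3 (00000): 0 ones → 0
Block 4 (10111): 4 ones → 1
Block 5 (10110): 3 ones → 1
Block 6 (00000): 0 ones → 0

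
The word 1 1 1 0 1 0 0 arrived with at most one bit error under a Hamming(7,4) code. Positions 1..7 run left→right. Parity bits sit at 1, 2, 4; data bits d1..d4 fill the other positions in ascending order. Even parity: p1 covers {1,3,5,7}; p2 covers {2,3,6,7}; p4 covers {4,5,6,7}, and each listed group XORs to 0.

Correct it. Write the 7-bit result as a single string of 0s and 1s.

s1 (pos 1,3,5,7): 1⊕1⊕1⊕0 = 1
s2 (pos 2,3,6,7): 1⊕1⊕0⊕0 = 0
s4 (pos 4,5,6,7): 0⊕1⊕0⊕0 = 1
Syndrome s4…s1 = 101 → error at position 5.
Flip position 5: 1110100 → 1110000

1110000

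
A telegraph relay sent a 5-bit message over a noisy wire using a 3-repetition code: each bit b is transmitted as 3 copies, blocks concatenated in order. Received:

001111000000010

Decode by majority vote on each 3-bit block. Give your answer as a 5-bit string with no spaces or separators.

Block 1 (001): 1 one → 0
Block 2 (111): 3 ones → 1
Block 3 (000): 0 ones → 0
Block 4 (000): 0 ones → 0
Block 5 (010): 1 one → 0

01000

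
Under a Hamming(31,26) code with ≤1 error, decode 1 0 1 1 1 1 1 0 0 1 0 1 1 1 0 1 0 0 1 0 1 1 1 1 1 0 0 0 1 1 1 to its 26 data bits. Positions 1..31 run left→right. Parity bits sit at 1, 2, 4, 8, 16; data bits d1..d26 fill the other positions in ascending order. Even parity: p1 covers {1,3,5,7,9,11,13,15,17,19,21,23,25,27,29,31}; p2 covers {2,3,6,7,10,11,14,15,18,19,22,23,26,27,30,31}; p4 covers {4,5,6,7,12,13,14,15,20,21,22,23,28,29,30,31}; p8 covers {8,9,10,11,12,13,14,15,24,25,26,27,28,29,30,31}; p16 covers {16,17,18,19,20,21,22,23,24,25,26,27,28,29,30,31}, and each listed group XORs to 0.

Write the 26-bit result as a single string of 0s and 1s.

s1 (pos 1,3,5,7,9,11,13,15,17,19,21,23,25,27,29,31): 1⊕1⊕1⊕1⊕0⊕0⊕1⊕0⊕0⊕1⊕1⊕1⊕1⊕0⊕1⊕1 = 1
s2 (pos 2,3,6,7,10,11,14,15,18,19,22,23,26,27,30,31): 0⊕1⊕1⊕1⊕1⊕0⊕1⊕0⊕0⊕1⊕1⊕1⊕0⊕0⊕1⊕1 = 0
s4 (pos 4,5,6,7,12,13,14,15,20,21,22,23,28,29,30,31): 1⊕1⊕1⊕1⊕1⊕1⊕1⊕0⊕0⊕1⊕1⊕1⊕0⊕1⊕1⊕1 = 1
s8 (pos 8,9,10,11,12,13,14,15,24,25,26,27,28,29,30,31): 0⊕0⊕1⊕0⊕1⊕1⊕1⊕0⊕1⊕1⊕0⊕0⊕0⊕1⊕1⊕1 = 1
s16 (pos 16,17,18,19,20,21,22,23,24,25,26,27,28,29,30,31): 1⊕0⊕0⊕1⊕0⊕1⊕1⊕1⊕1⊕1⊕0⊕0⊕0⊕1⊕1⊕1 = 0
Syndrome s16…s1 = 01101 → error at position 13.
Flip position 13: 1011111001011101001011111000111 → 1011111001010101001011111000111
Read data bits from positions 3,5,6,7,9,10,11,12,13,14,15,17,18,19,20,21,22,23,24,25,26,27,28,29,30,31: 11110101010001011111000111

11110101010001011111000111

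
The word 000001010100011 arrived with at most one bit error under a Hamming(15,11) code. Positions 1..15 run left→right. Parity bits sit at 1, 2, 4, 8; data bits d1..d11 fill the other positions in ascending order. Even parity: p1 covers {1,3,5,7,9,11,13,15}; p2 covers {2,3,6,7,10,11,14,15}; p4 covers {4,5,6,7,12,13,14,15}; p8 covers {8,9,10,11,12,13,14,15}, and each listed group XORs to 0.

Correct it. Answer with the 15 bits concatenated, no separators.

000011010100011

s1 (pos 1,3,5,7,9,11,13,15): 0⊕0⊕0⊕0⊕0⊕0⊕0⊕1 = 1
s2 (pos 2,3,6,7,10,11,14,15): 0⊕0⊕1⊕0⊕1⊕0⊕1⊕1 = 0
s4 (pos 4,5,6,7,12,13,14,15): 0⊕0⊕1⊕0⊕0⊕0⊕1⊕1 = 1
s8 (pos 8,9,10,11,12,13,14,15): 1⊕0⊕1⊕0⊕0⊕0⊕1⊕1 = 0
Syndrome s8…s1 = 0101 → error at position 5.
Flip position 5: 000001010100011 → 000011010100011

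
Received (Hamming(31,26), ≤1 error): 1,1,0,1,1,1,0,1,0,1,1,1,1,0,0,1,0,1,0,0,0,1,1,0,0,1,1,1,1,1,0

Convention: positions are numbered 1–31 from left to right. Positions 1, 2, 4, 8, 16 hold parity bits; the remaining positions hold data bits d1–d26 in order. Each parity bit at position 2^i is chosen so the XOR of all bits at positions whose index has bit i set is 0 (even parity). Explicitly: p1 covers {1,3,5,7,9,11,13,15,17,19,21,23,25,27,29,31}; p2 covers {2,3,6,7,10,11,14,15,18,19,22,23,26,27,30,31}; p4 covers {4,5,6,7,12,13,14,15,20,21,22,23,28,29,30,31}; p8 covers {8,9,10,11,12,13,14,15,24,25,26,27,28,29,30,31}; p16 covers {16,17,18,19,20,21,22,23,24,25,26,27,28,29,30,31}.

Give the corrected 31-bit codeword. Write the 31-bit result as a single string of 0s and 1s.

s1 (pos 1,3,5,7,9,11,13,15,17,19,21,23,25,27,29,31): 1⊕0⊕1⊕0⊕0⊕1⊕1⊕0⊕0⊕0⊕0⊕1⊕0⊕1⊕1⊕0 = 1
s2 (pos 2,3,6,7,10,11,14,15,18,19,22,23,26,27,30,31): 1⊕0⊕1⊕0⊕1⊕1⊕0⊕0⊕1⊕0⊕1⊕1⊕1⊕1⊕1⊕0 = 0
s4 (pos 4,5,6,7,12,13,14,15,20,21,22,23,28,29,30,31): 1⊕1⊕1⊕0⊕1⊕1⊕0⊕0⊕0⊕0⊕1⊕1⊕1⊕1⊕1⊕0 = 0
s8 (pos 8,9,10,11,12,13,14,15,24,25,26,27,28,29,30,31): 1⊕0⊕1⊕1⊕1⊕1⊕0⊕0⊕0⊕0⊕1⊕1⊕1⊕1⊕1⊕0 = 0
s16 (pos 16,17,18,19,20,21,22,23,24,25,26,27,28,29,30,31): 1⊕0⊕1⊕0⊕0⊕0⊕1⊕1⊕0⊕0⊕1⊕1⊕1⊕1⊕1⊕0 = 1
Syndrome s16…s1 = 10001 → error at position 17.
Flip position 17: 1101110101111001010001100111110 → 1101110101111001110001100111110

1101110101111001110001100111110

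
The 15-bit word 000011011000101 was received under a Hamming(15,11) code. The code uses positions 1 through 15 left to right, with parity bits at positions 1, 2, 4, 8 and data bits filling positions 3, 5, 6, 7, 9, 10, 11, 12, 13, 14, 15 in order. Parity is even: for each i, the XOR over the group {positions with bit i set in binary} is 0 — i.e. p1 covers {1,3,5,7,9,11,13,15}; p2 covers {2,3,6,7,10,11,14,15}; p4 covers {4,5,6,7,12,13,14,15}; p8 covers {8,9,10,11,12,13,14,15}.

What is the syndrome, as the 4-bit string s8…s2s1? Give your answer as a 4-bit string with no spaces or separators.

s1 (pos 1,3,5,7,9,11,13,15): 0⊕0⊕1⊕0⊕1⊕0⊕1⊕1 = 0
s2 (pos 2,3,6,7,10,11,14,15): 0⊕0⊕1⊕0⊕0⊕0⊕0⊕1 = 0
s4 (pos 4,5,6,7,12,13,14,15): 0⊕1⊕1⊕0⊕0⊕1⊕0⊕1 = 0
s8 (pos 8,9,10,11,12,13,14,15): 1⊕1⊕0⊕0⊕0⊕1⊕0⊕1 = 0
Syndrome s8…s1 = 0000 → no error.

0000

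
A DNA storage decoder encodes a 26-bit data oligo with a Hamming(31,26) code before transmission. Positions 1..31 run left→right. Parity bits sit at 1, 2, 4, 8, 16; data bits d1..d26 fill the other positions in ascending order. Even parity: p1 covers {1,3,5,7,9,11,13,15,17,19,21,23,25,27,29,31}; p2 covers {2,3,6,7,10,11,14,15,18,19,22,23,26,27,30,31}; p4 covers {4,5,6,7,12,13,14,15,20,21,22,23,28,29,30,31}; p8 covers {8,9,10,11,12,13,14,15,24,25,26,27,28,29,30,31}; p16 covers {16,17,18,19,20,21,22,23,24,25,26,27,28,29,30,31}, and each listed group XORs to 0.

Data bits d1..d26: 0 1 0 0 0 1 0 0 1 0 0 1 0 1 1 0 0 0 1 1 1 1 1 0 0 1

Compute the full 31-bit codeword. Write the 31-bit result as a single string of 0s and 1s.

1101100001001001101100011111001

Place data at non-parity positions: p1 p2 0 p4 1 0 0 p8 0 1 0 0 1 0 0 p16 1 0 1 1 0 0 0 1 1 1 1 1 0 0 1
p1 (pos 1,3,5,7,9,11,13,15,17,19,21,23,25,27,29,31): XOR of data positions = 0⊕1⊕0⊕0⊕0⊕1⊕0⊕1⊕1⊕0⊕0⊕1⊕1⊕0⊕1 = 1
p2 (pos 2,3,6,7,10,11,14,15,18,19,22,23,26,27,30,31): XOR of data positions = 0⊕0⊕0⊕1⊕0⊕0⊕0⊕0⊕1⊕0⊕0⊕1⊕1⊕0⊕1 = 1
p4 (pos 4,5,6,7,12,13,14,15,20,21,22,23,28,29,30,31): XOR of data positions = 1⊕0⊕0⊕0⊕1⊕0⊕0⊕1⊕0⊕0⊕0⊕1⊕0⊕0⊕1 = 1
p8 (pos 8,9,10,11,12,13,14,15,24,25,26,27,28,29,30,31): XOR of data positions = 0⊕1⊕0⊕0⊕1⊕0⊕0⊕1⊕1⊕1⊕1⊕1⊕0⊕0⊕1 = 0
p16 (pos 16,17,18,19,20,21,22,23,24,25,26,27,28,29,30,31): XOR of data positions = 1⊕0⊕1⊕1⊕0⊕0⊕0⊕1⊕1⊕1⊕1⊕1⊕0⊕0⊕1 = 1
Codeword: 1101100001001001101100011111001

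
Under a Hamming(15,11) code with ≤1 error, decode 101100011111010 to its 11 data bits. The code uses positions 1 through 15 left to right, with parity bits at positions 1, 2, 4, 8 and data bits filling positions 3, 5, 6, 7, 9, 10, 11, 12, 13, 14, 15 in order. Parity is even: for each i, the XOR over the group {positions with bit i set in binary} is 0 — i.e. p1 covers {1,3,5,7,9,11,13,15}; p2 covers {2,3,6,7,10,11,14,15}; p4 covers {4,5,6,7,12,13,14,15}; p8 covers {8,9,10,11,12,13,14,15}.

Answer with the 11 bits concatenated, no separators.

s1 (pos 1,3,5,7,9,11,13,15): 1⊕1⊕0⊕0⊕1⊕1⊕0⊕0 = 0
s2 (pos 2,3,6,7,10,11,14,15): 0⊕1⊕0⊕0⊕1⊕1⊕1⊕0 = 0
s4 (pos 4,5,6,7,12,13,14,15): 1⊕0⊕0⊕0⊕1⊕0⊕1⊕0 = 1
s8 (pos 8,9,10,11,12,13,14,15): 1⊕1⊕1⊕1⊕1⊕0⊕1⊕0 = 0
Syndrome s8…s1 = 0100 → error at position 4.
Flip position 4: 101100011111010 → 101000011111010
Read data bits from positions 3,5,6,7,9,10,11,12,13,14,15: 10001111010

10001111010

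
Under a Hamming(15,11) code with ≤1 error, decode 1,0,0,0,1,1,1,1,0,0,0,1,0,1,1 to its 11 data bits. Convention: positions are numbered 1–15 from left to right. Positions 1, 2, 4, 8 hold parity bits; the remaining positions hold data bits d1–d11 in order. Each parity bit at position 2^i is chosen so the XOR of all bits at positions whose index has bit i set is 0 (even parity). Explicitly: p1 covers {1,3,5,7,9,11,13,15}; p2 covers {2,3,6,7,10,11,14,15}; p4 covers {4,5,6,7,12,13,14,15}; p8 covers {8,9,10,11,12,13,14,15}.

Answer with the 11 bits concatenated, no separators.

01110001011

s1 (pos 1,3,5,7,9,11,13,15): 1⊕0⊕1⊕1⊕0⊕0⊕0⊕1 = 0
s2 (pos 2,3,6,7,10,11,14,15): 0⊕0⊕1⊕1⊕0⊕0⊕1⊕1 = 0
s4 (pos 4,5,6,7,12,13,14,15): 0⊕1⊕1⊕1⊕1⊕0⊕1⊕1 = 0
s8 (pos 8,9,10,11,12,13,14,15): 1⊕0⊕0⊕0⊕1⊕0⊕1⊕1 = 0
Syndrome s8…s1 = 0000 → no error.
Read data bits from positions 3,5,6,7,9,10,11,12,13,14,15: 01110001011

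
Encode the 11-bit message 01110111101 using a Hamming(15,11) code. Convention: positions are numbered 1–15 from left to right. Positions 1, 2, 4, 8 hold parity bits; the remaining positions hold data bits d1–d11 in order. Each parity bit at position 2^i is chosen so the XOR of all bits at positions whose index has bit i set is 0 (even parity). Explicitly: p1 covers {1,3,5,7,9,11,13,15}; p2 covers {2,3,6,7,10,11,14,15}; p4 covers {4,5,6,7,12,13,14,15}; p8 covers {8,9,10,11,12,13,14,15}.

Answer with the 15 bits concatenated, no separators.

Place data at non-parity positions: p1 p2 0 p4 1 1 1 p8 0 1 1 1 1 0 1
p1 (pos 1,3,5,7,9,11,13,15): XOR of data positions = 0⊕1⊕1⊕0⊕1⊕1⊕1 = 1
p2 (pos 2,3,6,7,10,11,14,15): XOR of data positions = 0⊕1⊕1⊕1⊕1⊕0⊕1 = 1
p4 (pos 4,5,6,7,12,13,14,15): XOR of data positions = 1⊕1⊕1⊕1⊕1⊕0⊕1 = 0
p8 (pos 8,9,10,11,12,13,14,15): XOR of data positions = 0⊕1⊕1⊕1⊕1⊕0⊕1 = 1
Codeword: 110011110111101

110011110111101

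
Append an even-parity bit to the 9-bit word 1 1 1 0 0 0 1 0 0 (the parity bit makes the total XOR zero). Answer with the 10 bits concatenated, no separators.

XOR of the 9 data bits: 1⊕1⊕1⊕0⊕0⊕0⊕1⊕0⊕0 = 0
Parity bit = 0 (so all 10 bits XOR to 0).

1110001000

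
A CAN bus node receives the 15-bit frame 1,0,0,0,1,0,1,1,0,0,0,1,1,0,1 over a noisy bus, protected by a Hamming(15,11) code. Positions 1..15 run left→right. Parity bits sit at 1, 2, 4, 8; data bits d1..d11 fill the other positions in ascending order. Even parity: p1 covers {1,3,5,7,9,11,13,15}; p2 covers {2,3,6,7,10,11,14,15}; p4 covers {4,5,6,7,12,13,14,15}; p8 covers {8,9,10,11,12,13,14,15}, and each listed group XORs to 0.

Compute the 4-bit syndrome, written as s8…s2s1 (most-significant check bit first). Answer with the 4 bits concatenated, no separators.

s1 (pos 1,3,5,7,9,11,13,15): 1⊕0⊕1⊕1⊕0⊕0⊕1⊕1 = 1
s2 (pos 2,3,6,7,10,11,14,15): 0⊕0⊕0⊕1⊕0⊕0⊕0⊕1 = 0
s4 (pos 4,5,6,7,12,13,14,15): 0⊕1⊕0⊕1⊕1⊕1⊕0⊕1 = 1
s8 (pos 8,9,10,11,12,13,14,15): 1⊕0⊕0⊕0⊕1⊕1⊕0⊕1 = 0
Syndrome s8…s1 = 0101 → error at position 5.

0101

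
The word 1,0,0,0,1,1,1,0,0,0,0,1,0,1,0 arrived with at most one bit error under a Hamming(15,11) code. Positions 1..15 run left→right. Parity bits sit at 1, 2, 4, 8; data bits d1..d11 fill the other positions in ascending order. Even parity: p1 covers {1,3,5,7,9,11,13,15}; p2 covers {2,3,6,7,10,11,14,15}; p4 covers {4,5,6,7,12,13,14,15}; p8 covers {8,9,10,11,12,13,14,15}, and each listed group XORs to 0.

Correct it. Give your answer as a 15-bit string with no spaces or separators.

s1 (pos 1,3,5,7,9,11,13,15): 1⊕0⊕1⊕1⊕0⊕0⊕0⊕0 = 1
s2 (pos 2,3,6,7,10,11,14,15): 0⊕0⊕1⊕1⊕0⊕0⊕1⊕0 = 1
s4 (pos 4,5,6,7,12,13,14,15): 0⊕1⊕1⊕1⊕1⊕0⊕1⊕0 = 1
s8 (pos 8,9,10,11,12,13,14,15): 0⊕0⊕0⊕0⊕1⊕0⊕1⊕0 = 0
Syndrome s8…s1 = 0111 → error at position 7.
Flip position 7: 100011100001010 → 100011000001010

100011000001010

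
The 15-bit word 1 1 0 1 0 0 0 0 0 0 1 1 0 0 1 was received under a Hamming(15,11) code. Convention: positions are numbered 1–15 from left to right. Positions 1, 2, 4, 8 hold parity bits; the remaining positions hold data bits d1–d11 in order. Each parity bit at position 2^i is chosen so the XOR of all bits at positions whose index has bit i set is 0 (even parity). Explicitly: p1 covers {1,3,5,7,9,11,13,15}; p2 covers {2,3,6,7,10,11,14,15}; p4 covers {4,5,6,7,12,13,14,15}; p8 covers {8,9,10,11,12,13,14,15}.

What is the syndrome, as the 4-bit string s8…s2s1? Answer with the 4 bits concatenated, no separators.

1111

s1 (pos 1,3,5,7,9,11,13,15): 1⊕0⊕0⊕0⊕0⊕1⊕0⊕1 = 1
s2 (pos 2,3,6,7,10,11,14,15): 1⊕0⊕0⊕0⊕0⊕1⊕0⊕1 = 1
s4 (pos 4,5,6,7,12,13,14,15): 1⊕0⊕0⊕0⊕1⊕0⊕0⊕1 = 1
s8 (pos 8,9,10,11,12,13,14,15): 0⊕0⊕0⊕1⊕1⊕0⊕0⊕1 = 1
Syndrome s8…s1 = 1111 → error at position 15.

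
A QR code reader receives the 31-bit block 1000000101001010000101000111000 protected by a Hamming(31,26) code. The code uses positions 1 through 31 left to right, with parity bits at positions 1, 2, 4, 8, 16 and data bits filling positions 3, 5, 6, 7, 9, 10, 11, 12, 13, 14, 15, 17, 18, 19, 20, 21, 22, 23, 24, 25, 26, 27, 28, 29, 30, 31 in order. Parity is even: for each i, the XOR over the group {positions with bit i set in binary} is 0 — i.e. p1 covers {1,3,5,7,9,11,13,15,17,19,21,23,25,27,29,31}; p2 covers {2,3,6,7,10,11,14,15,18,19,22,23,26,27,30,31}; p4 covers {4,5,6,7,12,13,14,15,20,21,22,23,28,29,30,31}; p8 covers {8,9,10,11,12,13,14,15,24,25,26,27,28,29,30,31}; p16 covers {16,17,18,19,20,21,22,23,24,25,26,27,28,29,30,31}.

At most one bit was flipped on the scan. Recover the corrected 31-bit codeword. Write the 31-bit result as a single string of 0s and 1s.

s1 (pos 1,3,5,7,9,11,13,15,17,19,21,23,25,27,29,31): 1⊕0⊕0⊕0⊕0⊕0⊕1⊕1⊕0⊕0⊕0⊕0⊕0⊕1⊕0⊕0 = 0
s2 (pos 2,3,6,7,10,11,14,15,18,19,22,23,26,27,30,31): 0⊕0⊕0⊕0⊕1⊕0⊕0⊕1⊕0⊕0⊕1⊕0⊕1⊕1⊕0⊕0 = 1
s4 (pos 4,5,6,7,12,13,14,15,20,21,22,23,28,29,30,31): 0⊕0⊕0⊕0⊕0⊕1⊕0⊕1⊕1⊕0⊕1⊕0⊕1⊕0⊕0⊕0 = 1
s8 (pos 8,9,10,11,12,13,14,15,24,25,26,27,28,29,30,31): 1⊕0⊕1⊕0⊕0⊕1⊕0⊕1⊕0⊕0⊕1⊕1⊕1⊕0⊕0⊕0 = 1
s16 (pos 16,17,18,19,20,21,22,23,24,25,26,27,28,29,30,31): 0⊕0⊕0⊕0⊕1⊕0⊕1⊕0⊕0⊕0⊕1⊕1⊕1⊕0⊕0⊕0 = 1
Syndrome s16…s1 = 11110 → error at position 30.
Flip position 30: 1000000101001010000101000111000 → 1000000101001010000101000111010

1000000101001010000101000111010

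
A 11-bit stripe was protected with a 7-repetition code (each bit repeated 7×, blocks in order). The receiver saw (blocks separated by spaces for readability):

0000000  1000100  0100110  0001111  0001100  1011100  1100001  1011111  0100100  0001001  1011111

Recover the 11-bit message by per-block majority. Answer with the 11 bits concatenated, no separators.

00010101001

Block 1 (0000000): 0 ones → 0
Block 2 (1000100): 2 ones → 0
Block 3 (0100110): 3 ones → 0
Block 4 (0001111): 4 ones → 1
Block 5 (0001100): 2 ones → 0
Block 6 (1011100): 4 ones → 1
Block 7 (1100001): 3 ones → 0
Block 8 (1011111): 6 ones → 1
Block 9 (0100100): 2 ones → 0
Block 10 (0001001): 2 ones → 0
Block 11 (1011111): 6 ones → 1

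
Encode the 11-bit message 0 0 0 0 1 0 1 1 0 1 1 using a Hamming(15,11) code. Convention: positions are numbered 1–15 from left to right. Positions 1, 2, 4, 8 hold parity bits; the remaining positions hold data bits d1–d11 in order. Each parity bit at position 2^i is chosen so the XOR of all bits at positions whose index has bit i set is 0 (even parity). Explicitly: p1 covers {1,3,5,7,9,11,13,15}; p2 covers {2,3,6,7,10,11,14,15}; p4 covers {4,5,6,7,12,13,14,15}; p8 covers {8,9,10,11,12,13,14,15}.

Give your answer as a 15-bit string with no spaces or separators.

110100011011011

Place data at non-parity positions: p1 p2 0 p4 0 0 0 p8 1 0 1 1 0 1 1
p1 (pos 1,3,5,7,9,11,13,15): XOR of data positions = 0⊕0⊕0⊕1⊕1⊕0⊕1 = 1
p2 (pos 2,3,6,7,10,11,14,15): XOR of data positions = 0⊕0⊕0⊕0⊕1⊕1⊕1 = 1
p4 (pos 4,5,6,7,12,13,14,15): XOR of data positions = 0⊕0⊕0⊕1⊕0⊕1⊕1 = 1
p8 (pos 8,9,10,11,12,13,14,15): XOR of data positions = 1⊕0⊕1⊕1⊕0⊕1⊕1 = 1
Codeword: 110100011011011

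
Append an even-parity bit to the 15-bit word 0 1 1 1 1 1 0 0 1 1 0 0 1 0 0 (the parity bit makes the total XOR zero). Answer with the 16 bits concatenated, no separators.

0111110011001000

XOR of the 15 data bits: 0⊕1⊕1⊕1⊕1⊕1⊕0⊕0⊕1⊕1⊕0⊕0⊕1⊕0⊕0 = 0
Parity bit = 0 (so all 16 bits XOR to 0).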